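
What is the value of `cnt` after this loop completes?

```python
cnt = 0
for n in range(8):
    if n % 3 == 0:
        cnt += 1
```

Count numbers divisible by 3 in range(8)
`cnt` takes the values: 0 → 1 → 2 → 3

Answer: 3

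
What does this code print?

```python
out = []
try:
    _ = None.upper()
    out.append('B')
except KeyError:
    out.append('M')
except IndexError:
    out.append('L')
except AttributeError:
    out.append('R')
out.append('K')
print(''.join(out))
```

Execution trace: 'R' (except AttributeError) → 'K' (after the try/except). Output: RK

Answer: RK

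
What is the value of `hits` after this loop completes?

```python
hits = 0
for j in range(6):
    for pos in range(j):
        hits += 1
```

Triangle number: 0+1+2+...+5
`hits` takes the values: 0 → 1 → 2 → 3 → 4 → 5 → 6 → 7 → 8 → 9 → 10 → 11 → 12 → 13 → 14 → 15

Answer: 15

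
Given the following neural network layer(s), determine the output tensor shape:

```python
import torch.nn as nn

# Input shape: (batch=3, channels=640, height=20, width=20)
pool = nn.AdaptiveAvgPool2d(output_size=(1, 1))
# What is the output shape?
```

Input: (3, 640, 20, 20) -> Output: (3, 640, 1, 1)

Answer: (3, 640, 1, 1)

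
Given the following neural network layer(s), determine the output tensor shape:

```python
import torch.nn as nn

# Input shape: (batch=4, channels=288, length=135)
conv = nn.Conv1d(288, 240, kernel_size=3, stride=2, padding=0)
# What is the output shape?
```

Input: (4, 288, 135) -> Output: (4, 240, 67)

Answer: (4, 240, 67)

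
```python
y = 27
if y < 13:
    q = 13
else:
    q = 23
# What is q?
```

Trace:
`y = 27` → y = 27
`if y < 13: ...` → y < 13 is False, take else branch → q = 23
So q = 23

Answer: 23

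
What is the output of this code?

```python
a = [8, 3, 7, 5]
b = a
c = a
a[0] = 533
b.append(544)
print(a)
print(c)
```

Key concept: multiple aliases.
Step by step:
`a = [8, 3, 7, 5]` → a = [8, 3, 7, 5]
`b = a` → b = [8, 3, 7, 5] (same object as a)
`c = a` → c = [8, 3, 7, 5] (same object as a, b)
`a[0] = 533` → a = [533, 3, 7, 5] (same object as b, c); b = [533, 3, 7, 5] (same object as a, c); c = [533, 3, 7, 5] (same object as a, b)
`b.append(544)` → a = [533, 3, 7, 5, 544] (same object as b, c); b = [533, 3, 7, 5, 544] (same object as a, c); c = [533, 3, 7, 5, 544] (same object as a, b)
`print(a)` → prints [533, 3, 7, 5, 544]
`print(c)` → prints [533, 3, 7, 5, 544]

Answer:
[533, 3, 7, 5, 544]
[533, 3, 7, 5, 544]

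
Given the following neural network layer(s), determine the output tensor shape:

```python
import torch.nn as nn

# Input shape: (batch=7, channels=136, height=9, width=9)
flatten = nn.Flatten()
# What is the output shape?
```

Input: (7, 136, 9, 9) -> Output: (7, 11016)

Answer: (7, 11016)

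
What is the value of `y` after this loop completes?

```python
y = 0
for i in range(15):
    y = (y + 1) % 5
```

Increment mod 5, 15 times = 0
`y` takes the values: 0 → 1 → 2 → 3 → 4 → 0 → 1 → 2 → 3 → 4 → 0 → 1 → 2 → 3 → 4 → 0

Answer: 0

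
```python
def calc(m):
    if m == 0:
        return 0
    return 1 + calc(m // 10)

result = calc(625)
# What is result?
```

Count of digits of 625: 3

Answer: 3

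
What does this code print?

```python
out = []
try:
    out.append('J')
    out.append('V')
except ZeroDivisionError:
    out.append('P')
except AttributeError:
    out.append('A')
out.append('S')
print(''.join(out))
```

Execution trace: 'J' (try body) → 'V' (try body, no exception) → 'S' (after the try/except). Output: JVS

Answer: JVS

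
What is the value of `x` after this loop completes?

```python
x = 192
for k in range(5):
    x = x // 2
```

Halve 5 times: 192 // 2^5 = 6
`x` takes the values: 192 → 96 → 48 → 24 → 12 → 6

Answer: 6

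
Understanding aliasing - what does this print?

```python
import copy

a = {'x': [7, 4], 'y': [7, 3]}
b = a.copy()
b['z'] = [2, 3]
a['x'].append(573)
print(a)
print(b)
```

Key concept: shallow copy of dict with mutable values.
Step by step:
`a = {'x': [7, 4], 'y': [7, 3]}` → a = {'x': [7, 4], 'y': [7, 3]}
`b = a.copy()` → b = {'x': [7, 4], 'y': [7, 3]}
`b['z'] = [2, 3]` → b = {'x': [7, 4], 'y': [7, 3], 'z': [2, 3]}
`a['x'].append(573)` → a = {'x': [7, 4, 573], 'y': [7, 3]}; b = {'x': [7, 4, 573], 'y': [7, 3], 'z': [2, 3]}
`print(a)` → prints {'x': [7, 4, 573], 'y': [7, 3]}
`print(b)` → prints {'x': [7, 4, 573], 'y': [7, 3], 'z': [2, 3]}

Answer:
{'x': [7, 4, 573], 'y': [7, 3]}
{'x': [7, 4, 573], 'y': [7, 3], 'z': [2, 3]}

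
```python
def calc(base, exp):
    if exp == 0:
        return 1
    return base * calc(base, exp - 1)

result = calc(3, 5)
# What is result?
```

calc(3, 5) = 3 * 3 * 3 * 3 * 3 = 243

Answer: 243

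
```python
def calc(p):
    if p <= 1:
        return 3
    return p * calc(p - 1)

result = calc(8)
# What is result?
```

calc(8) = 8 * 7 * 6 * 5 * 4 * 3 * 2 * 3 = 120960

Answer: 120960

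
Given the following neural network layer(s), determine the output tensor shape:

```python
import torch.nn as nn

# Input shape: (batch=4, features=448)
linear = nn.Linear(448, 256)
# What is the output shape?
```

Input: (4, 448) -> Output: (4, 256)

Answer: (4, 256)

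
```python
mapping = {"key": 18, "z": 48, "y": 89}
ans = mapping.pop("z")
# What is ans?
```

Trace:
`mapping = {"key": 18, "z": 48, "y": 89}` → mapping = {'key': 18, 'z': 48, 'y': 89}
`ans = mapping.pop("z")` → mapping = {'key': 18, 'y': 89}; ans = 48
So ans = 48

Answer: 48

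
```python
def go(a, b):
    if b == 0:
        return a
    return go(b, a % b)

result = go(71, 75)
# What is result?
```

go(71, 75) -> go(75, 71) -> go(71, 4) -> go(4, 3) -> go(3, 1) -> go(1, 0) -> 1

Answer: 1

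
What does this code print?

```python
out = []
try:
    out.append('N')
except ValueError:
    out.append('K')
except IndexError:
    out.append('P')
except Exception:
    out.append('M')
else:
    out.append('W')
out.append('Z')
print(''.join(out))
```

Execution trace: 'N' (try body, no exception) → 'W' (else) → 'Z' (after the try/except). Output: NWZ

Answer: NWZ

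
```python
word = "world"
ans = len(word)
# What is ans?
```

Trace:
`word = "world"` → word = 'world'
`ans = len(word)` → ans = 5
So ans = 5

Answer: 5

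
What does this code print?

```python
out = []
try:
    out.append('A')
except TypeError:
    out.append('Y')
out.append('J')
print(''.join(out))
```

Execution trace: 'A' (try body, no exception) → 'J' (after the try/except). Output: AJ

Answer: AJ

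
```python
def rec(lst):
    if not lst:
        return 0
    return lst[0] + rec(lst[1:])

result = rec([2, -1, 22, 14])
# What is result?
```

2 + (-1) + 22 + 14 + 0 = 37

Answer: 37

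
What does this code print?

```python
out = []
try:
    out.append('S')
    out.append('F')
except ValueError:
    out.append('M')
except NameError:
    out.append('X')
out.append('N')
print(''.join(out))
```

Execution trace: 'S' (try body) → 'F' (try body, no exception) → 'N' (after the try/except). Output: SFN

Answer: SFN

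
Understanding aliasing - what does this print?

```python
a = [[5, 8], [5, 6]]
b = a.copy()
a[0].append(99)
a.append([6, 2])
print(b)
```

Key concept: shallow copy with nested lists.
Step by step:
`a = [[5, 8], [5, 6]]` → a = [[5, 8], [5, 6]]
`b = a.copy()` → b = [[5, 8], [5, 6]]
`a[0].append(99)` → a = [[5, 8, 99], [5, 6]]; b = [[5, 8, 99], [5, 6]]
`a.append([6, 2])` → a = [[5, 8, 99], [5, 6], [6, 2]]
`print(b)` → prints [[5, 8, 99], [5, 6]]

Answer: [[5, 8, 99], [5, 6]]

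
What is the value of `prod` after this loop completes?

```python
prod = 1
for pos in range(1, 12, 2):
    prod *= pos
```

Product of 1, 3, 5, ... up to 11
`prod` takes the values: 1 → 3 → 15 → 105 → 945 → 10395

Answer: 10395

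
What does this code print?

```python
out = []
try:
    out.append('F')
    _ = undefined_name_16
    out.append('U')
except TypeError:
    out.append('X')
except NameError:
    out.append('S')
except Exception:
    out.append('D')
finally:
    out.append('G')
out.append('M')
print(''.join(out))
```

Execution trace: 'F' (try body) → 'S' (except NameError) → 'G' (finally) → 'M' (after the try/except). Output: FSGM

Answer: FSGM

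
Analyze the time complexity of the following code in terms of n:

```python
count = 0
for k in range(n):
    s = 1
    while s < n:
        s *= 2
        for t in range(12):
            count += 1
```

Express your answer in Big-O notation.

Each loop level contributes: n × log n × 1. Multiplying the contributions gives O(n log n).

Answer: O(n log n)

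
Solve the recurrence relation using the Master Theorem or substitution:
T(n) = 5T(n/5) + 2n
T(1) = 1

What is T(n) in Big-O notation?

By Master Theorem: a=5, b=5, f(n)=2n. Since log_5(5) = 1 and f(n) = Θ(n^1), Case 2 applies. T(n) = O(n log n).

Answer: O(n log n)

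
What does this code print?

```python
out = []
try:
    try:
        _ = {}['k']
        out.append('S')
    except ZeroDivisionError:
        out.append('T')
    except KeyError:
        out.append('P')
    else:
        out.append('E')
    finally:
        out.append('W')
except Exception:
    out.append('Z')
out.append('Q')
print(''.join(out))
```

Execution trace: 'P' (inner except KeyError) → 'W' (inner finally) → 'Q' (after the try/except). Output: PWQ

Answer: PWQ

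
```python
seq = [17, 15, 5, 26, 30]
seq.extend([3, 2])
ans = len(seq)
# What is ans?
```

Trace:
`seq = [17, 15, 5, 26, 30]` → seq = [17, 15, 5, 26, 30]
`seq.extend([3, 2])` → seq = [17, 15, 5, 26, 30, 3, 2]
`ans = len(seq)` → ans = 7
So ans = 7

Answer: 7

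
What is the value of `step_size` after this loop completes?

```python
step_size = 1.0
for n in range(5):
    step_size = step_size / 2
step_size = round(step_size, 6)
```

Halving LR 5 times: 1 / 2^5
`step_size` takes the values: 1.0 → 0.5 → 0.25 → 0.125 → 0.0625 → 0.03125

Answer: 0.03125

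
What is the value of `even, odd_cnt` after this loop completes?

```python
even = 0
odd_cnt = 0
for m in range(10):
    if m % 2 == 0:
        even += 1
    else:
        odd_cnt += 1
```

Count evens and odds in range(10)
`even, odd_cnt` takes the values: (0, 0) → (1, 0) → (1, 1) → (2, 1) → (2, 2) → (3, 2) → (3, 3) → (4, 3) → (4, 4) → (5, 4) → (5, 5)

Answer: 5, 5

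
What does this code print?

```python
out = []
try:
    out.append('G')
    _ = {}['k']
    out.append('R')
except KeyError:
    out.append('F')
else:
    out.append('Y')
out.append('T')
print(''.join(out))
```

Execution trace: 'G' (try body) → 'F' (except KeyError) → 'T' (after the try/except). Output: GFT

Answer: GFT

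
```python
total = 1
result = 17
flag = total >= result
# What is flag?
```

Trace:
`total = 1` → total = 1
`result = 17` → result = 17
`flag = total >= result` → flag = False
So flag = False

Answer: False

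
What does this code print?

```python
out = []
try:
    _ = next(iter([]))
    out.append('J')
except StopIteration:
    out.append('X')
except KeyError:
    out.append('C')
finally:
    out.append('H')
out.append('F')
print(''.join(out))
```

Execution trace: 'X' (except StopIteration) → 'H' (finally) → 'F' (after the try/except). Output: XHF

Answer: XHF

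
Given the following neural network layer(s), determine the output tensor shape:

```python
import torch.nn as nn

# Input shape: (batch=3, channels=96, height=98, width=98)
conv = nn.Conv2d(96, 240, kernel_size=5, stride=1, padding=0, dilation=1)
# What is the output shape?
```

Input: (3, 96, 98, 98) -> Output: (3, 240, 94, 94)

Answer: (3, 240, 94, 94)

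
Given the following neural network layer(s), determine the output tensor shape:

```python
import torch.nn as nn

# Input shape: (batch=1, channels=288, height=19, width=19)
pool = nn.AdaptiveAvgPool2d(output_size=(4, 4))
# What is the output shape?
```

Input: (1, 288, 19, 19) -> Output: (1, 288, 4, 4)

Answer: (1, 288, 4, 4)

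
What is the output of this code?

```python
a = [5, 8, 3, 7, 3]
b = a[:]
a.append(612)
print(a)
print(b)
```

Key concept: slice [:] creates copy.
Step by step:
`a = [5, 8, 3, 7, 3]` → a = [5, 8, 3, 7, 3]
`b = a[:]` → b = [5, 8, 3, 7, 3]
`a.append(612)` → a = [5, 8, 3, 7, 3, 612]
`print(a)` → prints [5, 8, 3, 7, 3, 612]
`print(b)` → prints [5, 8, 3, 7, 3]

Answer:
[5, 8, 3, 7, 3, 612]
[5, 8, 3, 7, 3]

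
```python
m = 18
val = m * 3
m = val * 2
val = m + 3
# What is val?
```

Trace:
`m = 18` → m = 18
`val = m * 3` → val = 54
`m = val * 2` → m = 108
`val = m + 3` → val = 111
So val = 111

Answer: 111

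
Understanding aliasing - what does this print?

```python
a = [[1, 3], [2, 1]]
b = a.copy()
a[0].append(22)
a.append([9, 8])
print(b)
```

Key concept: shallow copy with nested lists.
Step by step:
`a = [[1, 3], [2, 1]]` → a = [[1, 3], [2, 1]]
`b = a.copy()` → b = [[1, 3], [2, 1]]
`a[0].append(22)` → a = [[1, 3, 22], [2, 1]]; b = [[1, 3, 22], [2, 1]]
`a.append([9, 8])` → a = [[1, 3, 22], [2, 1], [9, 8]]
`print(b)` → prints [[1, 3, 22], [2, 1]]

Answer: [[1, 3, 22], [2, 1]]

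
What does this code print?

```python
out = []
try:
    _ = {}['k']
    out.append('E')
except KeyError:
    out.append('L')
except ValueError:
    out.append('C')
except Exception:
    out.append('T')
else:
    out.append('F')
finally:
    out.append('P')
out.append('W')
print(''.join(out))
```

Execution trace: 'L' (except KeyError) → 'P' (finally) → 'W' (after the try/except). Output: LPW

Answer: LPW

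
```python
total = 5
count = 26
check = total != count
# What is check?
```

Trace:
`total = 5` → total = 5
`count = 26` → count = 26
`check = total != count` → check = True
So check = True

Answer: True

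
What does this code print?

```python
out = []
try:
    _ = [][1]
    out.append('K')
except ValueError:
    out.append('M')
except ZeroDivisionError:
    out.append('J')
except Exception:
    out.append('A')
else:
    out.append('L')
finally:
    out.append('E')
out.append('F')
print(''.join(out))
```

Execution trace: 'A' (except Exception) → 'E' (finally) → 'F' (after the try/except). Output: AEF

Answer: AEF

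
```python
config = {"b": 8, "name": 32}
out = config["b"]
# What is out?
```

Trace:
`config = {"b": 8, "name": 32}` → config = {'b': 8, 'name': 32}
`out = config["b"]` → out = 8
So out = 8

Answer: 8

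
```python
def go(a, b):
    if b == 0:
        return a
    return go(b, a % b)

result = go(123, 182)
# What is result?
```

go(123, 182) -> go(182, 123) -> go(123, 59) -> go(59, 5) -> go(5, 4) -> go(4, 1) -> go(1, 0) -> 1

Answer: 1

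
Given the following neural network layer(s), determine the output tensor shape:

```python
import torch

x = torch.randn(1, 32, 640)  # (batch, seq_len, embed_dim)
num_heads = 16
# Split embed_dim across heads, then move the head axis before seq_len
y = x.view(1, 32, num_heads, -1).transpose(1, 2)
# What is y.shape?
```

Input: (1, 32, 640) -> head_dim = 640 // 16 = 40; after view: (1, 32, 16, 40) -> after transpose(1, 2): (1, 16, 32, 40) -> Output: (1, 16, 32, 40)

Answer: (1, 16, 32, 40)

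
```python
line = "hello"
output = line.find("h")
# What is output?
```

Trace:
`line = "hello"` → line = 'hello'
`output = line.find("h")` → output = 0
So output = 0

Answer: 0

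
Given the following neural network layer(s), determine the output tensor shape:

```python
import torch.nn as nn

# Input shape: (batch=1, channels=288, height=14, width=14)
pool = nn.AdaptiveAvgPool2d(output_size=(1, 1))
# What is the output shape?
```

Input: (1, 288, 14, 14) -> Output: (1, 288, 1, 1)

Answer: (1, 288, 1, 1)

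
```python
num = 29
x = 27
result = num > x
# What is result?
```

Trace:
`num = 29` → num = 29
`x = 27` → x = 27
`result = num > x` → result = True
So result = True

Answer: True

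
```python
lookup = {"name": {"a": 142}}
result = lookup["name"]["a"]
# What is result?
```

Trace:
`lookup = {"name": {"a": 142}}` → lookup = {'name': {'a': 142}}
`result = lookup["name"]["a"]` → result = 142
So result = 142

Answer: 142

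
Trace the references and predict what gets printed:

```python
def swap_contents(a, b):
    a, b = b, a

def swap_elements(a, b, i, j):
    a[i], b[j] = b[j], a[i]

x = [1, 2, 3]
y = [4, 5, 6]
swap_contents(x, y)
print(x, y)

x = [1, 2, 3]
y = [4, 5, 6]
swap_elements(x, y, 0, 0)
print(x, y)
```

Key concept: parameter rebinding vs mutation.
Step by step:
`x = [1, 2, 3]` → x = [1, 2, 3]
`y = [4, 5, 6]` → y = [4, 5, 6]
`swap_contents(x, y)` → no visible change to tracked variables
`print(x, y)` → prints [1, 2, 3] [4, 5, 6]
`x = [1, 2, 3]` → x = [1, 2, 3]
`y = [4, 5, 6]` → y = [4, 5, 6]
`swap_elements(x, y, 0, 0)` → x = [4, 2, 3]; y = [1, 5, 6]
`print(x, y)` → prints [4, 2, 3] [1, 5, 6]

Answer:
[1, 2, 3] [4, 5, 6]
[4, 2, 3] [1, 5, 6]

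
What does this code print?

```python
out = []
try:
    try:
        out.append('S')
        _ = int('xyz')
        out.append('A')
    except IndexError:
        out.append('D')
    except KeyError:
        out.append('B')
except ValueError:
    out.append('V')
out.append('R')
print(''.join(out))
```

Execution trace: 'S' (try body) → 'V' (outer except ValueError) → 'R' (after the try/except). Output: SVR

Answer: SVR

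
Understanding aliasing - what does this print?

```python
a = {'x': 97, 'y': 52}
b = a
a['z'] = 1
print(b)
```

Key concept: dict aliasing.
Step by step:
`a = {'x': 97, 'y': 52}` → a = {'x': 97, 'y': 52}
`b = a` → b = {'x': 97, 'y': 52} (same object as a)
`a['z'] = 1` → a = {'x': 97, 'y': 52, 'z': 1} (same object as b); b = {'x': 97, 'y': 52, 'z': 1} (same object as a)
`print(b)` → prints {'x': 97, 'y': 52, 'z': 1}

Answer: {'x': 97, 'y': 52, 'z': 1}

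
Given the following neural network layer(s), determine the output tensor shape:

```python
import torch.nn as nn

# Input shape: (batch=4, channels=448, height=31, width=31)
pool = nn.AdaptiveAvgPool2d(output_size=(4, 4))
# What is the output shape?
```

Input: (4, 448, 31, 31) -> Output: (4, 448, 4, 4)

Answer: (4, 448, 4, 4)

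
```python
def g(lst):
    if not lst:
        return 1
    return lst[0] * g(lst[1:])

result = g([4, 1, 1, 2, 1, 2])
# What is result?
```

Product over [4, 1, 1, 2, 1, 2] = 4 * 1 * 1 * 2 * 1 * 2 = 16

Answer: 16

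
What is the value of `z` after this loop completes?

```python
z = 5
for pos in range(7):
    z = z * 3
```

Multiply by 3, 7 times: 5 * 3^7 = 10935
`z` takes the values: 5 → 15 → 45 → 135 → 405 → 1215 → 3645 → 10935

Answer: 10935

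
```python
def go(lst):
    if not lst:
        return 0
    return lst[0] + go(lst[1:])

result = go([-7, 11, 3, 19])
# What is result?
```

(-7) + 11 + 3 + 19 + 0 = 26

Answer: 26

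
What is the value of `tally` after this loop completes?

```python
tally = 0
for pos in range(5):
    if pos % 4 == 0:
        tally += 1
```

Count numbers divisible by 4 in range(5)
`tally` takes the values: 0 → 1 → 2

Answer: 2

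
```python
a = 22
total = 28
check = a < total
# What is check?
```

Trace:
`a = 22` → a = 22
`total = 28` → total = 28
`check = a < total` → check = True
So check = True

Answer: True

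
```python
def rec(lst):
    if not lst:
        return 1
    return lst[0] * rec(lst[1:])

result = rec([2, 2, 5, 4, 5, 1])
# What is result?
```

Product over [2, 2, 5, 4, 5, 1] = 2 * 2 * 5 * 4 * 5 * 1 = 400

Answer: 400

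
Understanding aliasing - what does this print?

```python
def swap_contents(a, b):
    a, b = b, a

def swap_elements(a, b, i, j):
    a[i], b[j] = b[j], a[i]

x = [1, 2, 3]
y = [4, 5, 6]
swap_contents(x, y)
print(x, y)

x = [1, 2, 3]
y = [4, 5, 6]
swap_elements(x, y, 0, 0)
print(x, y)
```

Key concept: parameter rebinding vs mutation.
Step by step:
`x = [1, 2, 3]` → x = [1, 2, 3]
`y = [4, 5, 6]` → y = [4, 5, 6]
`swap_contents(x, y)` → no visible change to tracked variables
`print(x, y)` → prints [1, 2, 3] [4, 5, 6]
`x = [1, 2, 3]` → x = [1, 2, 3]
`y = [4, 5, 6]` → y = [4, 5, 6]
`swap_elements(x, y, 0, 0)` → x = [4, 2, 3]; y = [1, 5, 6]
`print(x, y)` → prints [4, 2, 3] [1, 5, 6]

Answer:
[1, 2, 3] [4, 5, 6]
[4, 2, 3] [1, 5, 6]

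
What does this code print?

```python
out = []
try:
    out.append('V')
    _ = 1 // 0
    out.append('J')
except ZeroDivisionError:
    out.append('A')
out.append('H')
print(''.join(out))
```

Execution trace: 'V' (try body) → 'A' (except ZeroDivisionError) → 'H' (after the try/except). Output: VAH

Answer: VAH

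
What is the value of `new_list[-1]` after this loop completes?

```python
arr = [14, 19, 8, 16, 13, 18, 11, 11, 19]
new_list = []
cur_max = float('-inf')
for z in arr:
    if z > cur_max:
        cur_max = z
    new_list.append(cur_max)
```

Running max ends at 19
`new_list` takes the values: [] → [14] → [14, 19] → [14, 19, 19] → [14, 19, 19, 19] → [14, 19, 19, 19, 19] → [14, 19, 19, 19, 19, 19] → [14, 19, 19, 19, 19, 19, 19] → [14, 19, 19, 19, 19, 19, 19, 19] → [14, 19, 19, 19, 19, 19, 19, 19, 19]
So `new_list[-1]` = 19

Answer: 19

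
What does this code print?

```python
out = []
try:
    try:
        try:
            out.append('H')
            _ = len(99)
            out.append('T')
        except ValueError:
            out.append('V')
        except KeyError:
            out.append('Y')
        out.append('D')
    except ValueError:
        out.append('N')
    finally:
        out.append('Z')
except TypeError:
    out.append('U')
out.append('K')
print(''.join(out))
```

Execution trace: 'H' (inner try body) → 'Z' (finally) → 'U' (outer except TypeError) → 'K' (after the try/except). Output: HZUK

Answer: HZUK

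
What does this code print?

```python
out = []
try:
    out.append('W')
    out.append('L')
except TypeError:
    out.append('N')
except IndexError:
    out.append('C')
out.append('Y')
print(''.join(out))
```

Execution trace: 'W' (try body) → 'L' (try body, no exception) → 'Y' (after the try/except). Output: WLY

Answer: WLY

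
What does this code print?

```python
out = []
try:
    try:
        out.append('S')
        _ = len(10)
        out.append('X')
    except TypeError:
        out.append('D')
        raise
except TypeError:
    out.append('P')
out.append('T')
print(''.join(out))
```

Execution trace: 'S' (inner try body) → 'D' (inner except TypeError) → 'P' (outer except TypeError) → 'T' (after the try/except). Output: SDPT

Answer: SDPT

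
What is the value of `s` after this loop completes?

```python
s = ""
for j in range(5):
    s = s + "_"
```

Repeat '_' 5 times
`s` takes the values: "" → "_" → "__" → "___" → "____" → "_____"

Answer: "_____"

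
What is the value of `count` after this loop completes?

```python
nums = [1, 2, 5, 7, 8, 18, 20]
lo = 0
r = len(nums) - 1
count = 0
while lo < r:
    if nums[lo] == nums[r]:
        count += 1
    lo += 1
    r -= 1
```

Count matching pairs from ends
`count` takes the values: 0

Answer: 0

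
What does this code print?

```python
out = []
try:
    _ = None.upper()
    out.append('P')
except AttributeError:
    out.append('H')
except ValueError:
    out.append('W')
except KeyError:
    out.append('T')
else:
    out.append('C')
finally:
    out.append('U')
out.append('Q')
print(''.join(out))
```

Execution trace: 'H' (except AttributeError) → 'U' (finally) → 'Q' (after the try/except). Output: HUQ

Answer: HUQ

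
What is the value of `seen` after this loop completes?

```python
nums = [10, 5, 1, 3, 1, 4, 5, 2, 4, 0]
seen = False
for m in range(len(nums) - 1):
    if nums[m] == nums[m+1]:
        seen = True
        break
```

Check consecutive duplicates in [10, 5, 1, 3, 1, 4, 5, 2, 4, 0]
`seen` takes the values: False

Answer: False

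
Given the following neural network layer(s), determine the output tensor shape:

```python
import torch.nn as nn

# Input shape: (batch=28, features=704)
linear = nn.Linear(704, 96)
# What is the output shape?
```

Input: (28, 704) -> Output: (28, 96)

Answer: (28, 96)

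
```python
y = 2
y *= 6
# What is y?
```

Trace:
`y = 2` → y = 2
`y *= 6` → y = 12
So y = 12

Answer: 12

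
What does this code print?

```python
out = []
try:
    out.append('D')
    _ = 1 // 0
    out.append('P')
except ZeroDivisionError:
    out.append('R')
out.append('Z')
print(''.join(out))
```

Execution trace: 'D' (try body) → 'R' (except ZeroDivisionError) → 'Z' (after the try/except). Output: DRZ

Answer: DRZ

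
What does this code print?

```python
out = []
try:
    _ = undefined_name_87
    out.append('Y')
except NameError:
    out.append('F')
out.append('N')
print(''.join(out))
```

Execution trace: 'F' (except NameError) → 'N' (after the try/except). Output: FN

Answer: FN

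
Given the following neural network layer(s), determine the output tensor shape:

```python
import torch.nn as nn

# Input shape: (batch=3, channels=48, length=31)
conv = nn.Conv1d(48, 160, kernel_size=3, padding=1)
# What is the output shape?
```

Input: (3, 48, 31) -> Output: (3, 160, 31)

Answer: (3, 160, 31)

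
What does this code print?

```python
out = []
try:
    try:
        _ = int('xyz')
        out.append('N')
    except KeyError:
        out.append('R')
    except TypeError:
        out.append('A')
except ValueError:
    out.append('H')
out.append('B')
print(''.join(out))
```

Execution trace: 'H' (outer except ValueError) → 'B' (after the try/except). Output: HB

Answer: HB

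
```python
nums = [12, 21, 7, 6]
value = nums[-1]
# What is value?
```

Trace:
`nums = [12, 21, 7, 6]` → nums = [12, 21, 7, 6]
`value = nums[-1]` → value = 6
So value = 6

Answer: 6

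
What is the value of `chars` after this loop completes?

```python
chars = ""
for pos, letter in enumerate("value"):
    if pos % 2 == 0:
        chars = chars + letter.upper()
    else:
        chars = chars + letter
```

Uppercase even positions in 'value'
`chars` takes the values: "" → "V" → "Va" → "VaL" → "VaLu" → "VaLuE"

Answer: "VaLuE"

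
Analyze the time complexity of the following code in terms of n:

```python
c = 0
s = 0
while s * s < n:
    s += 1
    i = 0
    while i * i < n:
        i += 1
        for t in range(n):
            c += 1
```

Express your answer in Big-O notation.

Each loop level contributes: √n × √n × n. Multiplying the contributions gives O(n^2).

Answer: O(n^2)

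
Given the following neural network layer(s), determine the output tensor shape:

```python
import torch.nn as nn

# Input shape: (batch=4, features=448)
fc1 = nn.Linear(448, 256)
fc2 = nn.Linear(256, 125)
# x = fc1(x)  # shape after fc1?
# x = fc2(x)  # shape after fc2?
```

Input: (4, 448) -> after fc1: (4, 256) -> Output: (4, 125)

Answer: (4, 125)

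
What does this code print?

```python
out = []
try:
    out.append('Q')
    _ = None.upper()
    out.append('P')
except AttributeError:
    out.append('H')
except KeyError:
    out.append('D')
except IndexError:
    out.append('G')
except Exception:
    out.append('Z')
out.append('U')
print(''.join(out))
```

Execution trace: 'Q' (try body) → 'H' (except AttributeError) → 'U' (after the try/except). Output: QHU

Answer: QHU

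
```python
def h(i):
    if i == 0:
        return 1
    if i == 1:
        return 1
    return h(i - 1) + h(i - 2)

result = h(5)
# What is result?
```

Build up from base cases: h(0)=1, h(1)=1, h(2)=2, h(3)=3, h(4)=5, h(5)=8

Answer: 8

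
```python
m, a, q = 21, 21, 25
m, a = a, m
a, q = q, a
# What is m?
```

Trace:
`m, a, q = 21, 21, 25` → m = 21; a = 21; q = 25
`m, a = a, m` → m = 21; a = 21
`a, q = q, a` → a = 25; q = 21
So m = 21

Answer: 21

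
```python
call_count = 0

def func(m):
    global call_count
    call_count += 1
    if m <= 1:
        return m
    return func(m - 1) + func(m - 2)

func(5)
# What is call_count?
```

Calls(m) = 1 + Calls(m-1) + Calls(m-2); Calls(0)=Calls(1)=1. For m=5 this gives 15.

Answer: 15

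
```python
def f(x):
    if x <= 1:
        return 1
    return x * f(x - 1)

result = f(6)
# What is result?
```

f(6) = 6 * 5 * 4 * 3 * 2 * 1 = 720

Answer: 720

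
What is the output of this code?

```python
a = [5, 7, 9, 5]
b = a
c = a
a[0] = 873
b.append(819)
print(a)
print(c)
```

Key concept: multiple aliases.
Step by step:
`a = [5, 7, 9, 5]` → a = [5, 7, 9, 5]
`b = a` → b = [5, 7, 9, 5] (same object as a)
`c = a` → c = [5, 7, 9, 5] (same object as a, b)
`a[0] = 873` → a = [873, 7, 9, 5] (same object as b, c); b = [873, 7, 9, 5] (same object as a, c); c = [873, 7, 9, 5] (same object as a, b)
`b.append(819)` → a = [873, 7, 9, 5, 819] (same object as b, c); b = [873, 7, 9, 5, 819] (same object as a, c); c = [873, 7, 9, 5, 819] (same object as a, b)
`print(a)` → prints [873, 7, 9, 5, 819]
`print(c)` → prints [873, 7, 9, 5, 819]

Answer:
[873, 7, 9, 5, 819]
[873, 7, 9, 5, 819]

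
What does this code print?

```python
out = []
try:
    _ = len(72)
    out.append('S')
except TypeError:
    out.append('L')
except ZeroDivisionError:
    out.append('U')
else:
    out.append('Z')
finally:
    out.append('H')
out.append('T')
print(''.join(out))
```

Execution trace: 'L' (except TypeError) → 'H' (finally) → 'T' (after the try/except). Output: LHT

Answer: LHT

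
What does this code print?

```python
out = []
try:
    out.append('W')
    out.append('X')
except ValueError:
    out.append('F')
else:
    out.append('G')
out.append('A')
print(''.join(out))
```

Execution trace: 'W' (try body) → 'X' (try body, no exception) → 'G' (else) → 'A' (after the try/except). Output: WXGA

Answer: WXGA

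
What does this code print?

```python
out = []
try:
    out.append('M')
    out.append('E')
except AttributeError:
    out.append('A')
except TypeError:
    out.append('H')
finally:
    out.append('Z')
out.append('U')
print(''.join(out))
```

Execution trace: 'M' (try body) → 'E' (try body, no exception) → 'Z' (finally) → 'U' (after the try/except). Output: MEZU

Answer: MEZU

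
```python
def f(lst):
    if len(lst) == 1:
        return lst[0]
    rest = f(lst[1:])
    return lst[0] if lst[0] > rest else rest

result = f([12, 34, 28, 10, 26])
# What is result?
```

Recursive max over [12, 34, 28, 10, 26] = 34

Answer: 34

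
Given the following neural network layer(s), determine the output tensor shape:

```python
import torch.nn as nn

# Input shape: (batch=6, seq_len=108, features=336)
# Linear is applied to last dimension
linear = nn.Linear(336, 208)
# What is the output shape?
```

Input: (6, 108, 336) -> Output: (6, 108, 208)

Answer: (6, 108, 208)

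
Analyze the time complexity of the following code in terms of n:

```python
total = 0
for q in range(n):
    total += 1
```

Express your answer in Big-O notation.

Each loop level contributes: n. Multiplying the contributions gives O(n).

Answer: O(n)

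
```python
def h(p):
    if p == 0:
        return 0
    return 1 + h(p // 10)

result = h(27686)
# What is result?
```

Count of digits of 27686: 5

Answer: 5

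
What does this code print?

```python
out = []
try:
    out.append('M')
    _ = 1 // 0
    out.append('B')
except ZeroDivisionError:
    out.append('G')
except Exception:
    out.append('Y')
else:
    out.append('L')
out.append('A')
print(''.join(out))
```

Execution trace: 'M' (try body) → 'G' (except ZeroDivisionError) → 'A' (after the try/except). Output: MGA

Answer: MGA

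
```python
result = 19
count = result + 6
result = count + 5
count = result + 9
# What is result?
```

Trace:
`result = 19` → result = 19
`count = result + 6` → count = 25
`result = count + 5` → result = 30
`count = result + 9` → count = 39
So result = 30

Answer: 30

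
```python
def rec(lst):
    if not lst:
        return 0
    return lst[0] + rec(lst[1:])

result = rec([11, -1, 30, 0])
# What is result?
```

11 + (-1) + 30 + 0 + 0 = 40

Answer: 40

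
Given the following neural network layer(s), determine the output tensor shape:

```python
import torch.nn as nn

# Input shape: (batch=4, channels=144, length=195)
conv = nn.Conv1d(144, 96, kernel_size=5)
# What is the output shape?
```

Input: (4, 144, 195) -> Output: (4, 96, 191)

Answer: (4, 96, 191)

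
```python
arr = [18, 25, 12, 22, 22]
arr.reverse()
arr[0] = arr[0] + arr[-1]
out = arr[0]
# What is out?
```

Trace:
`arr = [18, 25, 12, 22, 22]` → arr = [18, 25, 12, 22, 22]
`arr.reverse()` → arr = [22, 22, 12, 25, 18]
`arr[0] = arr[0] + arr[-1]` → arr = [40, 22, 12, 25, 18]
`out = arr[0]` → out = 40
So out = 40

Answer: 40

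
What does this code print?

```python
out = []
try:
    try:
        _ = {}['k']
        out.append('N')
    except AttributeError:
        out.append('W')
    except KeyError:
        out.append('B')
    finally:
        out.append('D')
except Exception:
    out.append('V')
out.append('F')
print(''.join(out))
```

Execution trace: 'B' (inner except KeyError) → 'D' (inner finally) → 'F' (after the try/except). Output: BDF

Answer: BDF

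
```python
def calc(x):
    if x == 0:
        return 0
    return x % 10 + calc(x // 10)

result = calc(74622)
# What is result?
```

Sum of digits of 74622: 2 + 2 + 6 + 4 + 7 = 21

Answer: 21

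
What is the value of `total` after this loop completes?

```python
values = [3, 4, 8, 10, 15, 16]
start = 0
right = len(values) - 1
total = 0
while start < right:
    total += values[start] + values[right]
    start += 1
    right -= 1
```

Sum of pairs from ends
`total` takes the values: 0 → 19 → 38 → 56

Answer: 56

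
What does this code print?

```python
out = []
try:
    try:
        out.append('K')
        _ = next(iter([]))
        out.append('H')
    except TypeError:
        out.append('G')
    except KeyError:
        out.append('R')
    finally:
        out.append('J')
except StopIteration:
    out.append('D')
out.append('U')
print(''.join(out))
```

Execution trace: 'K' (try body) → 'J' (finally) → 'D' (outer except StopIteration) → 'U' (after the try/except). Output: KJDU

Answer: KJDU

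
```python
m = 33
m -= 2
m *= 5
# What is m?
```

Trace:
`m = 33` → m = 33
`m -= 2` → m = 31
`m *= 5` → m = 155
So m = 155

Answer: 155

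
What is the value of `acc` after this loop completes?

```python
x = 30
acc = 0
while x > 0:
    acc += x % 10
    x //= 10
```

Sum digits of 30
`acc` takes the values: 0 → 3

Answer: 3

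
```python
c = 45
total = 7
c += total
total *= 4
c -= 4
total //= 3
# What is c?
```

Trace:
`c = 45` → c = 45
`total = 7` → total = 7
`c += total` → c = 52
`total *= 4` → total = 28
`c -= 4` → c = 48
`total //= 3` → total = 9
So c = 48

Answer: 48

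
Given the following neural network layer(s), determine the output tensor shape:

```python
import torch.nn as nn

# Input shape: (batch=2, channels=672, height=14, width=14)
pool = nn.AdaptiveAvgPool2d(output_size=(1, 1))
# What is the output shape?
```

Input: (2, 672, 14, 14) -> Output: (2, 672, 1, 1)

Answer: (2, 672, 1, 1)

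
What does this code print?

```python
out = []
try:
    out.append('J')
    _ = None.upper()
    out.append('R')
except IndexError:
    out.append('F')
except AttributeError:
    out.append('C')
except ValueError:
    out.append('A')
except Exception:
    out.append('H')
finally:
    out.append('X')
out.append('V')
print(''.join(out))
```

Execution trace: 'J' (try body) → 'C' (except AttributeError) → 'X' (finally) → 'V' (after the try/except). Output: JCXV

Answer: JCXV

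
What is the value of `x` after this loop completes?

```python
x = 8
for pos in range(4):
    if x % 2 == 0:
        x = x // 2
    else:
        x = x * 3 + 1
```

Collatz-style transformation from 8
`x` takes the values: 8 → 4 → 2 → 1 → 4

Answer: 4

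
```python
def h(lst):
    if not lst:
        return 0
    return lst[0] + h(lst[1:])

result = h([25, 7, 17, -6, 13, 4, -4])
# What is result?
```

25 + 7 + 17 + (-6) + 13 + 4 + (-4) + 0 = 56

Answer: 56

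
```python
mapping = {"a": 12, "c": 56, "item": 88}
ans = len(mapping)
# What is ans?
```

Trace:
`mapping = {"a": 12, "c": 56, "item": 88}` → mapping = {'a': 12, 'c': 56, 'item': 88}
`ans = len(mapping)` → ans = 3
So ans = 3

Answer: 3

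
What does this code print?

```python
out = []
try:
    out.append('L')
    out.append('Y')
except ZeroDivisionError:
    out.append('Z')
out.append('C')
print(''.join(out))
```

Execution trace: 'L' (try body) → 'Y' (try body, no exception) → 'C' (after the try/except). Output: LYC

Answer: LYC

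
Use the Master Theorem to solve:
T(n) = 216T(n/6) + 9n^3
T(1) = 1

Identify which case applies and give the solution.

a=216, b=6, f(n)=9n^3. log_6(216) = 3. Since c=3 = 3, Case 2 applies: T(n) = Θ(n^log_b(a) · log n) = O(n^3 log n).

Answer: O(n^3 log n) - Case 2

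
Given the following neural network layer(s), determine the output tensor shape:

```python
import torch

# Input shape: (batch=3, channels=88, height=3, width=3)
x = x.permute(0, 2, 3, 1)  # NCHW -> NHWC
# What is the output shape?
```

Input: (3, 88, 3, 3) -> Output: (3, 3, 3, 88)

Answer: (3, 3, 3, 88)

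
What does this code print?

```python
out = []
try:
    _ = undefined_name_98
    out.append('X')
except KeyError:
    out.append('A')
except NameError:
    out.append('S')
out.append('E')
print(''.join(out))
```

Execution trace: 'S' (except NameError) → 'E' (after the try/except). Output: SE

Answer: SE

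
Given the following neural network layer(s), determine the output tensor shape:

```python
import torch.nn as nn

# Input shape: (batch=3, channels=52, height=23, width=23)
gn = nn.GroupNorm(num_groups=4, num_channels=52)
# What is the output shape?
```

Input: (3, 52, 23, 23) -> Output: (3, 52, 23, 23)

Answer: (3, 52, 23, 23)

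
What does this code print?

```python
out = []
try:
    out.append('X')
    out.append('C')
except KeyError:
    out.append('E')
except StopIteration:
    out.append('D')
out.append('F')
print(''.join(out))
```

Execution trace: 'X' (try body) → 'C' (try body, no exception) → 'F' (after the try/except). Output: XCF

Answer: XCF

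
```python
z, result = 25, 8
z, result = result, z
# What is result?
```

Trace:
`z, result = 25, 8` → z = 25; result = 8
`z, result = result, z` → z = 8; result = 25
So result = 25

Answer: 25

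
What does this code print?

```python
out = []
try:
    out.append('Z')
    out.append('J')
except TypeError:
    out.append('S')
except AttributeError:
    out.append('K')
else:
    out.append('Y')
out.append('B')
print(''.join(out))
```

Execution trace: 'Z' (try body) → 'J' (try body, no exception) → 'Y' (else) → 'B' (after the try/except). Output: ZJYB

Answer: ZJYB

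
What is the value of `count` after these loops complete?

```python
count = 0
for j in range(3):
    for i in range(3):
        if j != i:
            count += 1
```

3² - 3 (exclude diagonal)
`count` takes the values: 0 → 1 → 2 → 3 → 4 → 5 → 6

Answer: 6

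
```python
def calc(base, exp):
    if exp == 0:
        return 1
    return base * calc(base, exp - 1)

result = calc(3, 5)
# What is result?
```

calc(3, 5) = 3 * 3 * 3 * 3 * 3 = 243

Answer: 243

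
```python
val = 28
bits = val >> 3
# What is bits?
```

Trace:
`val = 28` → val = 28
`bits = val >> 3` → bits = 3
So bits = 3

Answer: 3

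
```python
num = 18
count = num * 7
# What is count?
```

Trace:
`num = 18` → num = 18
`count = num * 7` → count = 126
So count = 126

Answer: 126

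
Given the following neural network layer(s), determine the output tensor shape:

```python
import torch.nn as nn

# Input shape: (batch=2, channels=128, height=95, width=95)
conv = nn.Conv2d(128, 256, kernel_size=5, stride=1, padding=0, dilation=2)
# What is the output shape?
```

Input: (2, 128, 95, 95) -> Output: (2, 256, 87, 87)

Answer: (2, 256, 87, 87)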